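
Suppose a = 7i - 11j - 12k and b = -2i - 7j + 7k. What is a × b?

(-161, -25, -71)

i: (-11)·7 - (-12)·(-7) = -77 - 84 = -161
j: (-12)·(-2) - 7·7 = 24 - 49 = -25
k: 7·(-7) - (-11)·(-2) = -49 - 22 = -71
a × b = (-161, -25, -71)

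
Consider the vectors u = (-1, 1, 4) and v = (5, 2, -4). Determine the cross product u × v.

(-12, 16, -7)

i: 1·(-4) - 4·2 = -4 - 8 = -12
j: 4·5 - (-1)·(-4) = 20 - 4 = 16
k: (-1)·2 - 1·5 = -2 - 5 = -7
u × v = (-12, 16, -7)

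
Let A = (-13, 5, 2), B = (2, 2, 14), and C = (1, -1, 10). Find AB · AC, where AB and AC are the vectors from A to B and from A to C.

AB = B − A = (15, -3, 12)
AC = C − A = (14, -6, 8)
AB · AC = 15·14 + (-3)·(-6) + 12·8 = 210 + 18 + 96 = 324

324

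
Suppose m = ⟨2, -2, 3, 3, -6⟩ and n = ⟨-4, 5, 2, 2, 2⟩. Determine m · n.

m · n = 2·(-4) + (-2)·5 + 3·2 + 3·2 + (-6)·2 = -8 - 10 + 6 + 6 - 12 = -18

-18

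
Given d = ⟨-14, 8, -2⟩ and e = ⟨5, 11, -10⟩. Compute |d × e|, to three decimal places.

251.992

i: 8·(-10) - (-2)·11 = -80 - (-22) = -58
j: (-2)·5 - (-14)·(-10) = -10 - 140 = -150
k: (-14)·11 - 8·5 = -154 - 40 = -194
d × e = (-58, -150, -194)
|d × e| = √((-58)² + (-150)² + (-194)²) = √63500 ≈ 251.9921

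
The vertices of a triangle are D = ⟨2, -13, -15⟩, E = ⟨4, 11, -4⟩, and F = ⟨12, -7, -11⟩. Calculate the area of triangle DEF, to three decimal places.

DE = (2, 24, 11),  DF = (10, 6, 4)
i: 24·4 - 11·6 = 96 - 66 = 30
j: 11·10 - 2·4 = 110 - 8 = 102
k: 2·6 - 24·10 = 12 - 240 = -228
DE × DF = (30, 102, -228)
|DE × DF| = √63288 ≈ 251.5711
area = ½ · 251.5711 ≈ 125.786

125.786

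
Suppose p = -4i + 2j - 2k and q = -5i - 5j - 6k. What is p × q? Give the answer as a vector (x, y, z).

(-22, -14, 30)

i: 2·(-6) - (-2)·(-5) = -12 - 10 = -22
j: (-2)·(-5) - (-4)·(-6) = 10 - 24 = -14
k: (-4)·(-5) - 2·(-5) = 20 - (-10) = 30
p × q = (-22, -14, 30)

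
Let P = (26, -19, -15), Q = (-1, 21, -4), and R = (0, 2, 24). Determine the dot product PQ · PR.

1971

PQ = Q − P = (-27, 40, 11)
PR = R − P = (-26, 21, 39)
PQ · PR = (-27)·(-26) + 40·21 + 11·39 = 702 + 840 + 429 = 1971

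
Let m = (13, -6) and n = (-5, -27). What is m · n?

97

m · n = 13·(-5) + (-6)·(-27) = -65 + 162 = 97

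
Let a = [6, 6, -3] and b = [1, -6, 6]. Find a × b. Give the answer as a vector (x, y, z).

i: 6·6 - (-3)·(-6) = 36 - 18 = 18
j: (-3)·1 - 6·6 = -3 - 36 = -39
k: 6·(-6) - 6·1 = -36 - 6 = -42
a × b = (18, -39, -42)

(18, -39, -42)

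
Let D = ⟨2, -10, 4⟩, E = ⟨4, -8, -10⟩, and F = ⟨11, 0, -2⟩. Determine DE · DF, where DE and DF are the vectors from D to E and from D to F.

DE = E − D = (2, 2, -14)
DF = F − D = (9, 10, -6)
DE · DF = 2·9 + 2·10 + (-14)·(-6) = 18 + 20 + 84 = 122

122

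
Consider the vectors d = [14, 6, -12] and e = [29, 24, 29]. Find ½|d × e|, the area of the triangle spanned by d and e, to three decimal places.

449.501

i: 6·29 - (-12)·24 = 174 - (-288) = 462
j: (-12)·29 - 14·29 = -348 - 406 = -754
k: 14·24 - 6·29 = 336 - 174 = 162
d × e = (462, -754, 162)
|d × e| = √(462² + (-754)² + 162²) = √808204 ≈ 899.0017
area = ½ · 899.0017 ≈ 449.501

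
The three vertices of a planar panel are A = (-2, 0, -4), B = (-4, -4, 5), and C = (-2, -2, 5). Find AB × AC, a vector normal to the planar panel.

(-18, 18, 4)

AB = (-2, -4, 9)
AC = (0, -2, 9)
i: (-4)·9 - 9·(-2) = -36 - (-18) = -18
j: 9·0 - (-2)·9 = 0 - (-18) = 18
k: (-2)·(-2) - (-4)·0 = 4 - 0 = 4
AB × AC = (-18, 18, 4)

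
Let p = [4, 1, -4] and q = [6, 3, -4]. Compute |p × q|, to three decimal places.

i: 1·(-4) - (-4)·3 = -4 - (-12) = 8
j: (-4)·6 - 4·(-4) = -24 - (-16) = -8
k: 4·3 - 1·6 = 12 - 6 = 6
p × q = (8, -8, 6)
|p × q| = √(8² + (-8)² + 6²) = √164 ≈ 12.8062

12.806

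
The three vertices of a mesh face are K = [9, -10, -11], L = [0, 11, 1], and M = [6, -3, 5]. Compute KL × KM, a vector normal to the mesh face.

KL = (-9, 21, 12)
KM = (-3, 7, 16)
i: 21·16 - 12·7 = 336 - 84 = 252
j: 12·(-3) - (-9)·16 = -36 - (-144) = 108
k: (-9)·7 - 21·(-3) = -63 - (-63) = 0
KL × KM = (252, 108, 0)

(252, 108, 0)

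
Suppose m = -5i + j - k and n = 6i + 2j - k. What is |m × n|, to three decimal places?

19.442

i: 1·(-1) - (-1)·2 = -1 - (-2) = 1
j: (-1)·6 - (-5)·(-1) = -6 - 5 = -11
k: (-5)·2 - 1·6 = -10 - 6 = -16
m × n = (1, -11, -16)
|m × n| = √(1² + (-11)² + (-16)²) = √378 ≈ 19.4422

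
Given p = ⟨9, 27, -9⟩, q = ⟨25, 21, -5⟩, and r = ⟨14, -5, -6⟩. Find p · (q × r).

4572

q × r:
i: 21·(-6) - (-5)·(-5) = -126 - 25 = -151
j: (-5)·14 - 25·(-6) = -70 - (-150) = 80
k: 25·(-5) - 21·14 = -125 - 294 = -419
q × r = (-151, 80, -419)
p · (q × r) = 9·(-151) + 27·80 + (-9)·(-419) = -1359 + 2160 + 3771 = 4572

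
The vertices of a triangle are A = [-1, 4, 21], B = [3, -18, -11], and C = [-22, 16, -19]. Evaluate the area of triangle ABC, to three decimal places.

784.429

AB = (4, -22, -32),  AC = (-21, 12, -40)
i: (-22)·(-40) - (-32)·12 = 880 - (-384) = 1264
j: (-32)·(-21) - 4·(-40) = 672 - (-160) = 832
k: 4·12 - (-22)·(-21) = 48 - 462 = -414
AB × AC = (1264, 832, -414)
|AB × AC| = √2461316 ≈ 1568.8582
area = ½ · 1568.8582 ≈ 784.429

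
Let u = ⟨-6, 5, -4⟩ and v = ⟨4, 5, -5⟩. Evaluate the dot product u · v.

21

u · v = (-6)·4 + 5·5 + (-4)·(-5) = -24 + 25 + 20 = 21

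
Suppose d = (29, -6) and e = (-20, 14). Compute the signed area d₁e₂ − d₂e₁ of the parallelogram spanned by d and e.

29·14 - (-6)·(-20) = 406 - 120 = 286

286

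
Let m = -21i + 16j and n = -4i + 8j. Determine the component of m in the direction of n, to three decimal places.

m · n = (-21)·(-4) + 16·8 = 84 + 128 = 212
|n| = √(16 + 64) = √80 ≈ 8.9443
comp_n m = 212 / √80 ≈ 23.702

23.702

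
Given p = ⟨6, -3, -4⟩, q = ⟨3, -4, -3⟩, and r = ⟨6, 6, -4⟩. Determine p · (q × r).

54

q × r:
i: (-4)·(-4) - (-3)·6 = 16 - (-18) = 34
j: (-3)·6 - 3·(-4) = -18 - (-12) = -6
k: 3·6 - (-4)·6 = 18 - (-24) = 42
q × r = (34, -6, 42)
p · (q × r) = 6·34 + (-3)·(-6) + (-4)·42 = 204 + 18 - 168 = 54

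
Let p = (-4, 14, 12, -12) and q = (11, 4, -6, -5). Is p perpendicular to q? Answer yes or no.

yes

p · q = (-4)·11 + 14·4 + 12·(-6) + (-12)·(-5) = -44 + 56 - 72 + 60 = 0
Zero, so the vectors are orthogonal.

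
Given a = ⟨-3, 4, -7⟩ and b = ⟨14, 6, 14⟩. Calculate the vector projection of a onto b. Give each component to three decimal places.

a · b = (-3)·14 + 4·6 + (-7)·14 = -42 + 24 - 98 = -116
|b|² = 196 + 36 + 196 = 428
proj_b a = (-116/428) · (14, 6, 14) ≈ (-3.794, -1.626, -3.794)

(-3.794, -1.626, -3.794)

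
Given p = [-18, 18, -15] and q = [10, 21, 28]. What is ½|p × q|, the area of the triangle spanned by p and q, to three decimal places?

526.175

i: 18·28 - (-15)·21 = 504 - (-315) = 819
j: (-15)·10 - (-18)·28 = -150 - (-504) = 354
k: (-18)·21 - 18·10 = -378 - 180 = -558
p × q = (819, 354, -558)
|p × q| = √(819² + 354² + (-558)²) = √1107441 ≈ 1052.3502
area = ½ · 1052.3502 ≈ 526.175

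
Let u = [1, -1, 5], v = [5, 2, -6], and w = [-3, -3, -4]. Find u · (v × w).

v × w:
i: 2·(-4) - (-6)·(-3) = -8 - 18 = -26
j: (-6)·(-3) - 5·(-4) = 18 - (-20) = 38
k: 5·(-3) - 2·(-3) = -15 - (-6) = -9
v × w = (-26, 38, -9)
u · (v × w) = 1·(-26) + (-1)·38 + 5·(-9) = -26 - 38 - 45 = -109

-109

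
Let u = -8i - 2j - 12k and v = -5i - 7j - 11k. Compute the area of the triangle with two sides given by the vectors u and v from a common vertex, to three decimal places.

i: (-2)·(-11) - (-12)·(-7) = 22 - 84 = -62
j: (-12)·(-5) - (-8)·(-11) = 60 - 88 = -28
k: (-8)·(-7) - (-2)·(-5) = 56 - 10 = 46
u × v = (-62, -28, 46)
|u × v| = √((-62)² + (-28)² + 46²) = √6744 ≈ 82.1219
area = ½ · 82.1219 ≈ 41.061

41.061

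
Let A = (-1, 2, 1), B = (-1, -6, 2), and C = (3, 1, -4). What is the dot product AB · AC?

AB = B − A = (0, -8, 1)
AC = C − A = (4, -1, -5)
AB · AC = 0·4 + (-8)·(-1) + 1·(-5) = 0 + 8 - 5 = 3

3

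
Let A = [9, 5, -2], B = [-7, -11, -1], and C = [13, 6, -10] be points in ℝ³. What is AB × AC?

AB = (-16, -16, 1)
AC = (4, 1, -8)
i: (-16)·(-8) - 1·1 = 128 - 1 = 127
j: 1·4 - (-16)·(-8) = 4 - 128 = -124
k: (-16)·1 - (-16)·4 = -16 - (-64) = 48
AB × AC = (127, -124, 48)

(127, -124, 48)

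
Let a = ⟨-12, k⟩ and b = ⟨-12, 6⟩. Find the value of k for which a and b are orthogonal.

a · b = (-12)·(-12) + k·6 = 144 + 6k
Set equal to 0: 6k = -144, so k = -24.

-24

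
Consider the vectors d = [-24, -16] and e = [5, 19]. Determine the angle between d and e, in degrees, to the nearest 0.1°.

d · e = (-24)·5 + (-16)·19 = -120 - 304 = -424
|d|² = 576 + 256 = 832,  |d| = √832 ≈ 28.844410
|e|² = 25 + 361 = 386,  |e| = √386 ≈ 19.646883
cos θ = -424 / (28.844410 · 19.646883) ≈ -0.74819
θ = arccos(-0.74819) ≈ 138.4°

138.4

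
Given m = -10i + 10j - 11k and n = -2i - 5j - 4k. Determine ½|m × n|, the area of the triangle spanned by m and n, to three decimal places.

i: 10·(-4) - (-11)·(-5) = -40 - 55 = -95
j: (-11)·(-2) - (-10)·(-4) = 22 - 40 = -18
k: (-10)·(-5) - 10·(-2) = 50 - (-20) = 70
m × n = (-95, -18, 70)
|m × n| = √((-95)² + (-18)² + 70²) = √14249 ≈ 119.3692
area = ½ · 119.3692 ≈ 59.685

59.685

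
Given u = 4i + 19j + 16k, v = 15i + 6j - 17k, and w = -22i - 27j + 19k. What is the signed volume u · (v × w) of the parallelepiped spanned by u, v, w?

v × w:
i: 6·19 - (-17)·(-27) = 114 - 459 = -345
j: (-17)·(-22) - 15·19 = 374 - 285 = 89
k: 15·(-27) - 6·(-22) = -405 - (-132) = -273
v × w = (-345, 89, -273)
u · (v × w) = 4·(-345) + 19·89 + 16·(-273) = -1380 + 1691 - 4368 = -4057

-4057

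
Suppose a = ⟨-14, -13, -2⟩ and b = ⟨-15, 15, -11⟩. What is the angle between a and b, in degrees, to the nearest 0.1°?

a · b = (-14)·(-15) + (-13)·15 + (-2)·(-11) = 210 - 195 + 22 = 37
|a|² = 196 + 169 + 4 = 369,  |a| = √369 ≈ 19.209373
|b|² = 225 + 225 + 121 = 571,  |b| = √571 ≈ 23.895606
cos θ = 37 / (19.209373 · 23.895606) ≈ 0.08061
θ = arccos(0.08061) ≈ 85.4°

85.4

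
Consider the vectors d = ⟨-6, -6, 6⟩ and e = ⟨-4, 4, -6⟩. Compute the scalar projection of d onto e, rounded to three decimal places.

-4.366

d · e = (-6)·(-4) + (-6)·4 + 6·(-6) = 24 - 24 - 36 = -36
|e| = √(16 + 16 + 36) = √68 ≈ 8.2462
comp_e d = -36 / √68 ≈ -4.366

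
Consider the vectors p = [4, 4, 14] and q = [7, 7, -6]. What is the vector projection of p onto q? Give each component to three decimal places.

(-1.463, -1.463, 1.254)

p · q = 4·7 + 4·7 + 14·(-6) = 28 + 28 - 84 = -28
|q|² = 49 + 49 + 36 = 134
proj_q p = (-28/134) · (7, 7, -6) ≈ (-1.463, -1.463, 1.254)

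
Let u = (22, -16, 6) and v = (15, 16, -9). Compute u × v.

(48, 288, 592)

i: (-16)·(-9) - 6·16 = 144 - 96 = 48
j: 6·15 - 22·(-9) = 90 - (-198) = 288
k: 22·16 - (-16)·15 = 352 - (-240) = 592
u × v = (48, 288, 592)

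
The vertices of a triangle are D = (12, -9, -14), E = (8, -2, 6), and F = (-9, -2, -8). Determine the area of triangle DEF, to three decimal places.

212.474

DE = (-4, 7, 20),  DF = (-21, 7, 6)
i: 7·6 - 20·7 = 42 - 140 = -98
j: 20·(-21) - (-4)·6 = -420 - (-24) = -396
k: (-4)·7 - 7·(-21) = -28 - (-147) = 119
DE × DF = (-98, -396, 119)
|DE × DF| = √180581 ≈ 424.9482
area = ½ · 424.9482 ≈ 212.474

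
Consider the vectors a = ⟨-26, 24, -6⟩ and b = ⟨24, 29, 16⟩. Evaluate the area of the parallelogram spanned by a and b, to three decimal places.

1467.736

i: 24·16 - (-6)·29 = 384 - (-174) = 558
j: (-6)·24 - (-26)·16 = -144 - (-416) = 272
k: (-26)·29 - 24·24 = -754 - 576 = -1330
a × b = (558, 272, -1330)
|a × b| = √(558² + 272² + (-1330)²) = √2154248 ≈ 1467.7357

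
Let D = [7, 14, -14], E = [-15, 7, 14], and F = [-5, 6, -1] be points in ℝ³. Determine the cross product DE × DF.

DE = (-22, -7, 28)
DF = (-12, -8, 13)
i: (-7)·13 - 28·(-8) = -91 - (-224) = 133
j: 28·(-12) - (-22)·13 = -336 - (-286) = -50
k: (-22)·(-8) - (-7)·(-12) = 176 - 84 = 92
DE × DF = (133, -50, 92)

(133, -50, 92)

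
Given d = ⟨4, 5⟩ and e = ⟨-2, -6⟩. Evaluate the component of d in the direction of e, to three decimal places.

d · e = 4·(-2) + 5·(-6) = -8 - 30 = -38
|e| = √(4 + 36) = √40 ≈ 6.3246
comp_e d = -38 / √40 ≈ -6.008

-6.008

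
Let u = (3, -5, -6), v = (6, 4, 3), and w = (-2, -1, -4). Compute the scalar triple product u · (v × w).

v × w:
i: 4·(-4) - 3·(-1) = -16 - (-3) = -13
j: 3·(-2) - 6·(-4) = -6 - (-24) = 18
k: 6·(-1) - 4·(-2) = -6 - (-8) = 2
v × w = (-13, 18, 2)
u · (v × w) = 3·(-13) + (-5)·18 + (-6)·2 = -39 - 90 - 12 = -141

-141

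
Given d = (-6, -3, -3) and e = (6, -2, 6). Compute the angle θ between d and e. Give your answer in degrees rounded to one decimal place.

d · e = (-6)·6 + (-3)·(-2) + (-3)·6 = -36 + 6 - 18 = -48
|d|² = 36 + 9 + 9 = 54,  |d| = √54 ≈ 7.348469
|e|² = 36 + 4 + 36 = 76,  |e| = √76 ≈ 8.717798
cos θ = -48 / (7.348469 · 8.717798) ≈ -0.74927
θ = arccos(-0.74927) ≈ 138.5°

138.5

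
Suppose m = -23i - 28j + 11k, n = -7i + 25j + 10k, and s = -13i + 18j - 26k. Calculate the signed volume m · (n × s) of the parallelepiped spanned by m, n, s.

n × s:
i: 25·(-26) - 10·18 = -650 - 180 = -830
j: 10·(-13) - (-7)·(-26) = -130 - 182 = -312
k: (-7)·18 - 25·(-13) = -126 - (-325) = 199
n × s = (-830, -312, 199)
m · (n × s) = (-23)·(-830) + (-28)·(-312) + 11·199 = 19090 + 8736 + 2189 = 30015

30015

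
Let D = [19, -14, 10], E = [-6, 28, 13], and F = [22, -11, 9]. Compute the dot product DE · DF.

48

DE = E − D = (-25, 42, 3)
DF = F − D = (3, 3, -1)
DE · DF = (-25)·3 + 42·3 + 3·(-1) = -75 + 126 - 3 = 48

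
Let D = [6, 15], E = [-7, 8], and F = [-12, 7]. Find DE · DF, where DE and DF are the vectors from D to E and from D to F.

DE = E − D = (-13, -7)
DF = F − D = (-18, -8)
DE · DF = (-13)·(-18) + (-7)·(-8) = 234 + 56 = 290

290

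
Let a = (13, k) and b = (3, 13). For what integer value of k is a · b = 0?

a · b = 13·3 + k·13 = 39 + 13k
Set equal to 0: 13k = -39, so k = -3.

-3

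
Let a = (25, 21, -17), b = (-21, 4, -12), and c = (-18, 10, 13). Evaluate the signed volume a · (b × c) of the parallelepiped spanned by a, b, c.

16915

b × c:
i: 4·13 - (-12)·10 = 52 - (-120) = 172
j: (-12)·(-18) - (-21)·13 = 216 - (-273) = 489
k: (-21)·10 - 4·(-18) = -210 - (-72) = -138
b × c = (172, 489, -138)
a · (b × c) = 25·172 + 21·489 + (-17)·(-138) = 4300 + 10269 + 2346 = 16915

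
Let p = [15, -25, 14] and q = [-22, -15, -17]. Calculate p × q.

i: (-25)·(-17) - 14·(-15) = 425 - (-210) = 635
j: 14·(-22) - 15·(-17) = -308 - (-255) = -53
k: 15·(-15) - (-25)·(-22) = -225 - 550 = -775
p × q = (635, -53, -775)

(635, -53, -775)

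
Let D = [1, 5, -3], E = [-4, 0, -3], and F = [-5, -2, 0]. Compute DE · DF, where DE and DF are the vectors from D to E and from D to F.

DE = E − D = (-5, -5, 0)
DF = F − D = (-6, -7, 3)
DE · DF = (-5)·(-6) + (-5)·(-7) + 0·3 = 30 + 35 + 0 = 65

65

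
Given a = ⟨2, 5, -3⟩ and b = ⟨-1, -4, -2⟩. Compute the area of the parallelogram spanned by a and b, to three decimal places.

23.281

i: 5·(-2) - (-3)·(-4) = -10 - 12 = -22
j: (-3)·(-1) - 2·(-2) = 3 - (-4) = 7
k: 2·(-4) - 5·(-1) = -8 - (-5) = -3
a × b = (-22, 7, -3)
|a × b| = √((-22)² + 7² + (-3)²) = √542 ≈ 23.2809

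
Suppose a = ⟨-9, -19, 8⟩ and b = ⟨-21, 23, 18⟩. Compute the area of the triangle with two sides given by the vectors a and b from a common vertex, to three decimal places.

401.232

i: (-19)·18 - 8·23 = -342 - 184 = -526
j: 8·(-21) - (-9)·18 = -168 - (-162) = -6
k: (-9)·23 - (-19)·(-21) = -207 - 399 = -606
a × b = (-526, -6, -606)
|a × b| = √((-526)² + (-6)² + (-606)²) = √643948 ≈ 802.4637
area = ½ · 802.4637 ≈ 401.232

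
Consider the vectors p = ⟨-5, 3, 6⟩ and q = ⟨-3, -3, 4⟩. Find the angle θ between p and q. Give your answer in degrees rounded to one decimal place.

52.1

p · q = (-5)·(-3) + 3·(-3) + 6·4 = 15 - 9 + 24 = 30
|p|² = 25 + 9 + 36 = 70,  |p| = √70 ≈ 8.366600
|q|² = 9 + 9 + 16 = 34,  |q| = √34 ≈ 5.830952
cos θ = 30 / (8.366600 · 5.830952) ≈ 0.61494
θ = arccos(0.61494) ≈ 52.1°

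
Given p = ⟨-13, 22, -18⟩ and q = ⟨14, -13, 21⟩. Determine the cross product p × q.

i: 22·21 - (-18)·(-13) = 462 - 234 = 228
j: (-18)·14 - (-13)·21 = -252 - (-273) = 21
k: (-13)·(-13) - 22·14 = 169 - 308 = -139
p × q = (228, 21, -139)

(228, 21, -139)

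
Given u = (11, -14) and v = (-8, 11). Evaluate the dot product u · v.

-242

u · v = 11·(-8) + (-14)·11 = -88 - 154 = -242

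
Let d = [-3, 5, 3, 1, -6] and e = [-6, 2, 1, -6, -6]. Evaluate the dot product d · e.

d · e = (-3)·(-6) + 5·2 + 3·1 + 1·(-6) + (-6)·(-6) = 18 + 10 + 3 - 6 + 36 = 61

61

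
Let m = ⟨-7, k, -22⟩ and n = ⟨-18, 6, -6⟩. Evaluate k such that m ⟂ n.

m · n = (-7)·(-18) + k·6 + (-22)·(-6) = 258 + 6k
Set equal to 0: 6k = -258, so k = -43.

-43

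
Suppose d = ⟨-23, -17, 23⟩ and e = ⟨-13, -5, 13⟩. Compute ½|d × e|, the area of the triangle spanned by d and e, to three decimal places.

i: (-17)·13 - 23·(-5) = -221 - (-115) = -106
j: 23·(-13) - (-23)·13 = -299 - (-299) = 0
k: (-23)·(-5) - (-17)·(-13) = 115 - 221 = -106
d × e = (-106, 0, -106)
|d × e| = √((-106)² + 0² + (-106)²) = √22472 ≈ 149.9066
area = ½ · 149.9066 ≈ 74.953

74.953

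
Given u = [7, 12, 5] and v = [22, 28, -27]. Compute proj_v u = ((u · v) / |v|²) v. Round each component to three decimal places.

(3.911, 4.977, -4.800)

u · v = 7·22 + 12·28 + 5·(-27) = 154 + 336 - 135 = 355
|v|² = 484 + 784 + 729 = 1997
proj_v u = (355/1997) · (22, 28, -27) ≈ (3.911, 4.977, -4.800)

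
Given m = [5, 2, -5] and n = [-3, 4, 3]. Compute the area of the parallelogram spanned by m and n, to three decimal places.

i: 2·3 - (-5)·4 = 6 - (-20) = 26
j: (-5)·(-3) - 5·3 = 15 - 15 = 0
k: 5·4 - 2·(-3) = 20 - (-6) = 26
m × n = (26, 0, 26)
|m × n| = √(26² + 0² + 26²) = √1352 ≈ 36.7696

36.770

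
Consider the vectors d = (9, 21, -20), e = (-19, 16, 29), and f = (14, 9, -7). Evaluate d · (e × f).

e × f:
i: 16·(-7) - 29·9 = -112 - 261 = -373
j: 29·14 - (-19)·(-7) = 406 - 133 = 273
k: (-19)·9 - 16·14 = -171 - 224 = -395
e × f = (-373, 273, -395)
d · (e × f) = 9·(-373) + 21·273 + (-20)·(-395) = -3357 + 5733 + 7900 = 10276

10276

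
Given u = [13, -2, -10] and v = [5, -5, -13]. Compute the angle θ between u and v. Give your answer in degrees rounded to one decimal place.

33.0

u · v = 13·5 + (-2)·(-5) + (-10)·(-13) = 65 + 10 + 130 = 205
|u|² = 169 + 4 + 100 = 273,  |u| = √273 ≈ 16.522712
|v|² = 25 + 25 + 169 = 219,  |v| = √219 ≈ 14.798649
cos θ = 205 / (16.522712 · 14.798649) ≈ 0.83840
θ = arccos(0.83840) ≈ 33.0°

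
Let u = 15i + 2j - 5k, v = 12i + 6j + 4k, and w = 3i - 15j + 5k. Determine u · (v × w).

v × w:
i: 6·5 - 4·(-15) = 30 - (-60) = 90
j: 4·3 - 12·5 = 12 - 60 = -48
k: 12·(-15) - 6·3 = -180 - 18 = -198
v × w = (90, -48, -198)
u · (v × w) = 15·90 + 2·(-48) + (-5)·(-198) = 1350 - 96 + 990 = 2244

2244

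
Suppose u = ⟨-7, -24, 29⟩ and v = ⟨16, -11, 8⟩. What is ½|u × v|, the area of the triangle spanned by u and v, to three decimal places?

353.217

i: (-24)·8 - 29·(-11) = -192 - (-319) = 127
j: 29·16 - (-7)·8 = 464 - (-56) = 520
k: (-7)·(-11) - (-24)·16 = 77 - (-384) = 461
u × v = (127, 520, 461)
|u × v| = √(127² + 520² + 461²) = √499050 ≈ 706.4347
area = ½ · 706.4347 ≈ 353.217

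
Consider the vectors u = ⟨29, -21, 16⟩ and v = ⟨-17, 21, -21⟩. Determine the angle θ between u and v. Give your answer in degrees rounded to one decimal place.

u · v = 29·(-17) + (-21)·21 + 16·(-21) = -493 - 441 - 336 = -1270
|u|² = 841 + 441 + 256 = 1538,  |u| = √1538 ≈ 39.217343
|v|² = 289 + 441 + 441 = 1171,  |v| = √1171 ≈ 34.219877
cos θ = -1270 / (39.217343 · 34.219877) ≈ -0.94634
θ = arccos(-0.94634) ≈ 161.1°

161.1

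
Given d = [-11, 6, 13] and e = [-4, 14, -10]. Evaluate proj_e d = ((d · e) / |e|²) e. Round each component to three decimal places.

d · e = (-11)·(-4) + 6·14 + 13·(-10) = 44 + 84 - 130 = -2
|e|² = 16 + 196 + 100 = 312
proj_e d = (-2/312) · (-4, 14, -10) ≈ (0.026, -0.090, 0.064)

(0.026, -0.090, 0.064)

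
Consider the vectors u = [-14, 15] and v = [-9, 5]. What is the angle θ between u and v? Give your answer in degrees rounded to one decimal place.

17.9

u · v = (-14)·(-9) + 15·5 = 126 + 75 = 201
|u|² = 196 + 225 = 421,  |u| = √421 ≈ 20.518285
|v|² = 81 + 25 = 106,  |v| = √106 ≈ 10.295630
cos θ = 201 / (20.518285 · 10.295630) ≈ 0.95149
θ = arccos(0.95149) ≈ 17.9°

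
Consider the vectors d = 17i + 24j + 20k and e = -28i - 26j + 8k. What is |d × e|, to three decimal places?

1021.890

i: 24·8 - 20·(-26) = 192 - (-520) = 712
j: 20·(-28) - 17·8 = -560 - 136 = -696
k: 17·(-26) - 24·(-28) = -442 - (-672) = 230
d × e = (712, -696, 230)
|d × e| = √(712² + (-696)² + 230²) = √1044260 ≈ 1021.8904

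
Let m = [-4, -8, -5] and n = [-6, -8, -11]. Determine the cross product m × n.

(48, -14, -16)

i: (-8)·(-11) - (-5)·(-8) = 88 - 40 = 48
j: (-5)·(-6) - (-4)·(-11) = 30 - 44 = -14
k: (-4)·(-8) - (-8)·(-6) = 32 - 48 = -16
m × n = (48, -14, -16)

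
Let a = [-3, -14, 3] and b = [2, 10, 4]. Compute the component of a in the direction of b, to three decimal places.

a · b = (-3)·2 + (-14)·10 + 3·4 = -6 - 140 + 12 = -134
|b| = √(4 + 100 + 16) = √120 ≈ 10.9545
comp_b a = -134 / √120 ≈ -12.232

-12.232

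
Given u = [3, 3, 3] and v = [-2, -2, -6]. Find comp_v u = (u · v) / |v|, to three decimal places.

-4.523

u · v = 3·(-2) + 3·(-2) + 3·(-6) = -6 - 6 - 18 = -30
|v| = √(4 + 4 + 36) = √44 ≈ 6.6332
comp_v u = -30 / √44 ≈ -4.523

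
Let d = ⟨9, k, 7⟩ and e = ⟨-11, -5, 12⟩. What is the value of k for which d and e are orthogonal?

d · e = 9·(-11) + k·(-5) + 7·12 = -15 - 5k
Set equal to 0: -5k = 15, so k = -3.

-3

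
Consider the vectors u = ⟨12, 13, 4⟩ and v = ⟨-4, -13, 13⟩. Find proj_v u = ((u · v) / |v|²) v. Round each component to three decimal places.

(1.864, 6.059, -6.059)

u · v = 12·(-4) + 13·(-13) + 4·13 = -48 - 169 + 52 = -165
|v|² = 16 + 169 + 169 = 354
proj_v u = (-165/354) · (-4, -13, 13) ≈ (1.864, 6.059, -6.059)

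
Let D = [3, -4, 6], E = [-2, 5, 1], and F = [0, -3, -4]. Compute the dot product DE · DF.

74

DE = E − D = (-5, 9, -5)
DF = F − D = (-3, 1, -10)
DE · DF = (-5)·(-3) + 9·1 + (-5)·(-10) = 15 + 9 + 50 = 74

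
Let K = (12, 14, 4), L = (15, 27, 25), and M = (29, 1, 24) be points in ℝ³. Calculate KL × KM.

(533, 297, -260)

KL = (3, 13, 21)
KM = (17, -13, 20)
i: 13·20 - 21·(-13) = 260 - (-273) = 533
j: 21·17 - 3·20 = 357 - 60 = 297
k: 3·(-13) - 13·17 = -39 - 221 = -260
KL × KM = (533, 297, -260)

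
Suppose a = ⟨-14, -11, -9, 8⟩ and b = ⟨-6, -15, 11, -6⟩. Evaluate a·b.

a · b = (-14)·(-6) + (-11)·(-15) + (-9)·11 + 8·(-6) = 84 + 165 - 99 - 48 = 102

102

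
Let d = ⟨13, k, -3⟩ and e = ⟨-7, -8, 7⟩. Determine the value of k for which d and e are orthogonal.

-14

d · e = 13·(-7) + k·(-8) + (-3)·7 = -112 - 8k
Set equal to 0: -8k = 112, so k = -14.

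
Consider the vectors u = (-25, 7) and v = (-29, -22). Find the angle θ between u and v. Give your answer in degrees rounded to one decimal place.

u · v = (-25)·(-29) + 7·(-22) = 725 - 154 = 571
|u|² = 625 + 49 = 674,  |u| = √674 ≈ 25.961510
|v|² = 841 + 484 = 1325,  |v| = √1325 ≈ 36.400549
cos θ = 571 / (25.961510 · 36.400549) ≈ 0.60422
θ = arccos(0.60422) ≈ 52.8°

52.8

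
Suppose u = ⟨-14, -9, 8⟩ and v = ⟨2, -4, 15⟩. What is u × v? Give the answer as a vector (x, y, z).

(-103, 226, 74)

i: (-9)·15 - 8·(-4) = -135 - (-32) = -103
j: 8·2 - (-14)·15 = 16 - (-210) = 226
k: (-14)·(-4) - (-9)·2 = 56 - (-18) = 74
u × v = (-103, 226, 74)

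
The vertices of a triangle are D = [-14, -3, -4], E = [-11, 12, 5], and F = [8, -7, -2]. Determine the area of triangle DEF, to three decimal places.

DE = (3, 15, 9),  DF = (22, -4, 2)
i: 15·2 - 9·(-4) = 30 - (-36) = 66
j: 9·22 - 3·2 = 198 - 6 = 192
k: 3·(-4) - 15·22 = -12 - 330 = -342
DE × DF = (66, 192, -342)
|DE × DF| = √158184 ≈ 397.7235
area = ½ · 397.7235 ≈ 198.862

198.862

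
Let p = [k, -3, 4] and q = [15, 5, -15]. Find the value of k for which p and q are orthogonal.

p · q = k·15 + (-3)·5 + 4·(-15) = -75 + 15k
Set equal to 0: 15k = 75, so k = 5.

5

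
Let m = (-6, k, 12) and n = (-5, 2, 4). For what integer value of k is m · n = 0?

m · n = (-6)·(-5) + k·2 + 12·4 = 78 + 2k
Set equal to 0: 2k = -78, so k = -39.

-39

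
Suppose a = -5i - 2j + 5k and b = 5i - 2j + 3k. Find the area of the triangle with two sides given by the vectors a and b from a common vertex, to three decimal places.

22.450

i: (-2)·3 - 5·(-2) = -6 - (-10) = 4
j: 5·5 - (-5)·3 = 25 - (-15) = 40
k: (-5)·(-2) - (-2)·5 = 10 - (-10) = 20
a × b = (4, 40, 20)
|a × b| = √(4² + 40² + 20²) = √2016 ≈ 44.8999
area = ½ · 44.8999 ≈ 22.450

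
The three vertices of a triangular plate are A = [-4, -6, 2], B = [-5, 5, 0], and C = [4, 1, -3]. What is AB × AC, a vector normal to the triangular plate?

AB = (-1, 11, -2)
AC = (8, 7, -5)
i: 11·(-5) - (-2)·7 = -55 - (-14) = -41
j: (-2)·8 - (-1)·(-5) = -16 - 5 = -21
k: (-1)·7 - 11·8 = -7 - 88 = -95
AB × AC = (-41, -21, -95)

(-41, -21, -95)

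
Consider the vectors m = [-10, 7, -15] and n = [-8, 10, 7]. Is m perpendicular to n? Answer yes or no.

no

m · n = (-10)·(-8) + 7·10 + (-15)·7 = 80 + 70 - 105 = 45
Nonzero, so the vectors are not orthogonal.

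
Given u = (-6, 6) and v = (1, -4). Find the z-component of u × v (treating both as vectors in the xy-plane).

(-6)·(-4) - 6·1 = 24 - 6 = 18

18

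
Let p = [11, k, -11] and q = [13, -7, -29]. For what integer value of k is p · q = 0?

p · q = 11·13 + k·(-7) + (-11)·(-29) = 462 - 7k
Set equal to 0: -7k = -462, so k = 66.

66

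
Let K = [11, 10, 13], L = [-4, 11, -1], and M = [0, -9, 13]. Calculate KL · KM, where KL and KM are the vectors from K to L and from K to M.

KL = L − K = (-15, 1, -14)
KM = M − K = (-11, -19, 0)
KL · KM = (-15)·(-11) + 1·(-19) + (-14)·0 = 165 - 19 + 0 = 146

146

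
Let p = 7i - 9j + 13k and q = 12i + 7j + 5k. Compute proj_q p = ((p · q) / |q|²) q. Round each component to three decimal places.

p · q = 7·12 + (-9)·7 + 13·5 = 84 - 63 + 65 = 86
|q|² = 144 + 49 + 25 = 218
proj_q p = (86/218) · (12, 7, 5) ≈ (4.734, 2.761, 1.972)

(4.734, 2.761, 1.972)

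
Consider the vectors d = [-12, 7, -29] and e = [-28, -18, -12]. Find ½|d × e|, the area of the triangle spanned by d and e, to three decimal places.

495.783

i: 7·(-12) - (-29)·(-18) = -84 - 522 = -606
j: (-29)·(-28) - (-12)·(-12) = 812 - 144 = 668
k: (-12)·(-18) - 7·(-28) = 216 - (-196) = 412
d × e = (-606, 668, 412)
|d × e| = √((-606)² + 668² + 412²) = √983204 ≈ 991.5664
area = ½ · 991.5664 ≈ 495.783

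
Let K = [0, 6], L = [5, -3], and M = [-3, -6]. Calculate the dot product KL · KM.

93

KL = L − K = (5, -9)
KM = M − K = (-3, -12)
KL · KM = 5·(-3) + (-9)·(-12) = -15 + 108 = 93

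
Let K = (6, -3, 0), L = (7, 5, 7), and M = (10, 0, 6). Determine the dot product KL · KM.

70

KL = L − K = (1, 8, 7)
KM = M − K = (4, 3, 6)
KL · KM = 1·4 + 8·3 + 7·6 = 4 + 24 + 42 = 70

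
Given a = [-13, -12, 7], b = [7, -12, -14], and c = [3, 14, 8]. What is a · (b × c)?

b × c:
i: (-12)·8 - (-14)·14 = -96 - (-196) = 100
j: (-14)·3 - 7·8 = -42 - 56 = -98
k: 7·14 - (-12)·3 = 98 - (-36) = 134
b × c = (100, -98, 134)
a · (b × c) = (-13)·100 + (-12)·(-98) + 7·134 = -1300 + 1176 + 938 = 814

814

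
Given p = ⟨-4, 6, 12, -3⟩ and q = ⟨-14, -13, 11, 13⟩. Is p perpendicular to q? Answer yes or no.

p · q = (-4)·(-14) + 6·(-13) + 12·11 + (-3)·13 = 56 - 78 + 132 - 39 = 71
Nonzero, so the vectors are not orthogonal.

no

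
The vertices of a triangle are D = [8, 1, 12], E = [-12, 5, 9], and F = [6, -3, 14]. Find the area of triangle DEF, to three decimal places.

DE = (-20, 4, -3),  DF = (-2, -4, 2)
i: 4·2 - (-3)·(-4) = 8 - 12 = -4
j: (-3)·(-2) - (-20)·2 = 6 - (-40) = 46
k: (-20)·(-4) - 4·(-2) = 80 - (-8) = 88
DE × DF = (-4, 46, 88)
|DE × DF| = √9876 ≈ 99.3781
area = ½ · 99.3781 ≈ 49.689

49.689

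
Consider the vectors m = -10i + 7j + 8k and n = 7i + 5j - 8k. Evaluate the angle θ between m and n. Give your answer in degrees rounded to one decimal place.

125.3

m · n = (-10)·7 + 7·5 + 8·(-8) = -70 + 35 - 64 = -99
|m|² = 100 + 49 + 64 = 213,  |m| = √213 ≈ 14.594520
|n|² = 49 + 25 + 64 = 138,  |n| = √138 ≈ 11.747340
cos θ = -99 / (14.594520 · 11.747340) ≈ -0.57744
θ = arccos(-0.57744) ≈ 125.3°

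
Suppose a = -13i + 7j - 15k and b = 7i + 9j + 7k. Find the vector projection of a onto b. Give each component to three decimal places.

(-5.201, -6.687, -5.201)

a · b = (-13)·7 + 7·9 + (-15)·7 = -91 + 63 - 105 = -133
|b|² = 49 + 81 + 49 = 179
proj_b a = (-133/179) · (7, 9, 7) ≈ (-5.201, -6.687, -5.201)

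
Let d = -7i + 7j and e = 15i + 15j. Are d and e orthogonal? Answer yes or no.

d · e = (-7)·15 + 7·15 = -105 + 105 = 0
Zero, so the vectors are orthogonal.

yes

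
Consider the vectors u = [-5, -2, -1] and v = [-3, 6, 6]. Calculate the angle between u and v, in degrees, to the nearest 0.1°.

u · v = (-5)·(-3) + (-2)·6 + (-1)·6 = 15 - 12 - 6 = -3
|u|² = 25 + 4 + 1 = 30,  |u| = √30 ≈ 5.477226
|v|² = 9 + 36 + 36 = 81,  |v| = √81 ≈ 9.000000
cos θ = -3 / (5.477226 · 9.000000) ≈ -0.06086
θ = arccos(-0.06086) ≈ 93.5°

93.5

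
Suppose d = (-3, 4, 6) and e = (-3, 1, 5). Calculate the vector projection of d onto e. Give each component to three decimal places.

(-3.686, 1.229, 6.143)

d · e = (-3)·(-3) + 4·1 + 6·5 = 9 + 4 + 30 = 43
|e|² = 9 + 1 + 25 = 35
proj_e d = (43/35) · (-3, 1, 5) ≈ (-3.686, 1.229, 6.143)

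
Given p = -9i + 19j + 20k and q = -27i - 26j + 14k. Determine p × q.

(786, -414, 747)

i: 19·14 - 20·(-26) = 266 - (-520) = 786
j: 20·(-27) - (-9)·14 = -540 - (-126) = -414
k: (-9)·(-26) - 19·(-27) = 234 - (-513) = 747
p × q = (786, -414, 747)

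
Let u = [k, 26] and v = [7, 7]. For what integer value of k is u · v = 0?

u · v = k·7 + 26·7 = 182 + 7k
Set equal to 0: 7k = -182, so k = -26.

-26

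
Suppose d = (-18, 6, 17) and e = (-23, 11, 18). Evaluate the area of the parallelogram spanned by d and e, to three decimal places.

119.708

i: 6·18 - 17·11 = 108 - 187 = -79
j: 17·(-23) - (-18)·18 = -391 - (-324) = -67
k: (-18)·11 - 6·(-23) = -198 - (-138) = -60
d × e = (-79, -67, -60)
|d × e| = √((-79)² + (-67)² + (-60)²) = √14330 ≈ 119.7080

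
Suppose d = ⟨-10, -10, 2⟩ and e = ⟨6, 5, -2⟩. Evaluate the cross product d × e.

(10, -8, 10)

i: (-10)·(-2) - 2·5 = 20 - 10 = 10
j: 2·6 - (-10)·(-2) = 12 - 20 = -8
k: (-10)·5 - (-10)·6 = -50 - (-60) = 10
d × e = (10, -8, 10)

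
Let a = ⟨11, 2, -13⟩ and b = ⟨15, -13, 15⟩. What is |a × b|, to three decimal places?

i: 2·15 - (-13)·(-13) = 30 - 169 = -139
j: (-13)·15 - 11·15 = -195 - 165 = -360
k: 11·(-13) - 2·15 = -143 - 30 = -173
a × b = (-139, -360, -173)
|a × b| = √((-139)² + (-360)² + (-173)²) = √178850 ≈ 422.9066

422.907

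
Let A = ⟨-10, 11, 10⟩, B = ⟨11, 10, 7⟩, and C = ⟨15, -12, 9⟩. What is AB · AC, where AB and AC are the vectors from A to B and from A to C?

AB = B − A = (21, -1, -3)
AC = C − A = (25, -23, -1)
AB · AC = 21·25 + (-1)·(-23) + (-3)·(-1) = 525 + 23 + 3 = 551

551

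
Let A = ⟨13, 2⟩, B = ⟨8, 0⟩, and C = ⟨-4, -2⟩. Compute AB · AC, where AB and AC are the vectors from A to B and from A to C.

93

AB = B − A = (-5, -2)
AC = C − A = (-17, -4)
AB · AC = (-5)·(-17) + (-2)·(-4) = 85 + 8 = 93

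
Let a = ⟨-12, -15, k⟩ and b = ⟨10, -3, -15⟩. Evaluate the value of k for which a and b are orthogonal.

-5

a · b = (-12)·10 + (-15)·(-3) + k·(-15) = -75 - 15k
Set equal to 0: -15k = 75, so k = -5.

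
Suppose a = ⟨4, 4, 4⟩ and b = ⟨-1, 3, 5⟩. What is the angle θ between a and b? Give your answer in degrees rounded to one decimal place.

46.9

a · b = 4·(-1) + 4·3 + 4·5 = -4 + 12 + 20 = 28
|a|² = 16 + 16 + 16 = 48,  |a| = √48 ≈ 6.928203
|b|² = 1 + 9 + 25 = 35,  |b| = √35 ≈ 5.916080
cos θ = 28 / (6.928203 · 5.916080) ≈ 0.68313
θ = arccos(0.68313) ≈ 46.9°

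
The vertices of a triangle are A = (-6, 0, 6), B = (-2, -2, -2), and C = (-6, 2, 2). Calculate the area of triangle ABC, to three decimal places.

AB = (4, -2, -8),  AC = (0, 2, -4)
i: (-2)·(-4) - (-8)·2 = 8 - (-16) = 24
j: (-8)·0 - 4·(-4) = 0 - (-16) = 16
k: 4·2 - (-2)·0 = 8 - 0 = 8
AB × AC = (24, 16, 8)
|AB × AC| = √896 ≈ 29.9333
area = ½ · 29.9333 ≈ 14.967

14.967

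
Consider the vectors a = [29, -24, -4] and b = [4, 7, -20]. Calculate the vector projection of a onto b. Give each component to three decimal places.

(0.241, 0.422, -1.204)

a · b = 29·4 + (-24)·7 + (-4)·(-20) = 116 - 168 + 80 = 28
|b|² = 16 + 49 + 400 = 465
proj_b a = (28/465) · (4, 7, -20) ≈ (0.241, 0.422, -1.204)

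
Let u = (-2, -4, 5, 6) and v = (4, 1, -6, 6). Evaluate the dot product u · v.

-6

u · v = (-2)·4 + (-4)·1 + 5·(-6) + 6·6 = -8 - 4 - 30 + 36 = -6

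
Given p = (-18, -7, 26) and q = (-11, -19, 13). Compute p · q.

669

p · q = (-18)·(-11) + (-7)·(-19) + 26·13 = 198 + 133 + 338 = 669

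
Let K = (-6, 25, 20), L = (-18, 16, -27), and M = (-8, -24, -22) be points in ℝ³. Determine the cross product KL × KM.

(-1925, -410, 570)

KL = (-12, -9, -47)
KM = (-2, -49, -42)
i: (-9)·(-42) - (-47)·(-49) = 378 - 2303 = -1925
j: (-47)·(-2) - (-12)·(-42) = 94 - 504 = -410
k: (-12)·(-49) - (-9)·(-2) = 588 - 18 = 570
KL × KM = (-1925, -410, 570)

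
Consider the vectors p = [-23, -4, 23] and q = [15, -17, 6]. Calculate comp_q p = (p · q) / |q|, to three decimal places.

p · q = (-23)·15 + (-4)·(-17) + 23·6 = -345 + 68 + 138 = -139
|q| = √(225 + 289 + 36) = √550 ≈ 23.4521
comp_q p = -139 / √550 ≈ -5.927

-5.927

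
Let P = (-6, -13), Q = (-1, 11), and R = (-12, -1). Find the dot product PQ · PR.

PQ = Q − P = (5, 24)
PR = R − P = (-6, 12)
PQ · PR = 5·(-6) + 24·12 = -30 + 288 = 258

258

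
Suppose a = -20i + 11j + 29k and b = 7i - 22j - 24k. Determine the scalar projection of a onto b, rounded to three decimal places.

a · b = (-20)·7 + 11·(-22) + 29·(-24) = -140 - 242 - 696 = -1078
|b| = √(49 + 484 + 576) = √1109 ≈ 33.3017
comp_b a = -1078 / √1109 ≈ -32.371

-32.371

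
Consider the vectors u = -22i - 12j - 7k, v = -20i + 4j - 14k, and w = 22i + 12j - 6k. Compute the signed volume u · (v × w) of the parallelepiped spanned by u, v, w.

v × w:
i: 4·(-6) - (-14)·12 = -24 - (-168) = 144
j: (-14)·22 - (-20)·(-6) = -308 - 120 = -428
k: (-20)·12 - 4·22 = -240 - 88 = -328
v × w = (144, -428, -328)
u · (v × w) = (-22)·144 + (-12)·(-428) + (-7)·(-328) = -3168 + 5136 + 2296 = 4264

4264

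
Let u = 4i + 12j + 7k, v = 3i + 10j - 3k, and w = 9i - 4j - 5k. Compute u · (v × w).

v × w:
i: 10·(-5) - (-3)·(-4) = -50 - 12 = -62
j: (-3)·9 - 3·(-5) = -27 - (-15) = -12
k: 3·(-4) - 10·9 = -12 - 90 = -102
v × w = (-62, -12, -102)
u · (v × w) = 4·(-62) + 12·(-12) + 7·(-102) = -248 - 144 - 714 = -1106

-1106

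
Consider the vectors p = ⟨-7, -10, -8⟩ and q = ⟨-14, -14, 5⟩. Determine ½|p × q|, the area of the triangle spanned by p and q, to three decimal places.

i: (-10)·5 - (-8)·(-14) = -50 - 112 = -162
j: (-8)·(-14) - (-7)·5 = 112 - (-35) = 147
k: (-7)·(-14) - (-10)·(-14) = 98 - 140 = -42
p × q = (-162, 147, -42)
|p × q| = √((-162)² + 147² + (-42)²) = √49617 ≈ 222.7487
area = ½ · 222.7487 ≈ 111.374

111.374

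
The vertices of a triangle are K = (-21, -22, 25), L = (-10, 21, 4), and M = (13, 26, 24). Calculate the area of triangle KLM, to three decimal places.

KL = (11, 43, -21),  KM = (34, 48, -1)
i: 43·(-1) - (-21)·48 = -43 - (-1008) = 965
j: (-21)·34 - 11·(-1) = -714 - (-11) = -703
k: 11·48 - 43·34 = 528 - 1462 = -934
KL × KM = (965, -703, -934)
|KL × KM| = √2297790 ≈ 1515.8463
area = ½ · 1515.8463 ≈ 757.923

757.923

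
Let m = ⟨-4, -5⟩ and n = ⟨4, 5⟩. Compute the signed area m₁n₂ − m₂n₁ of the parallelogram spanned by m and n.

0

(-4)·5 - (-5)·4 = -20 - (-20) = 0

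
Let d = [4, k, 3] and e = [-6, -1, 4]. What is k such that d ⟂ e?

-12

d · e = 4·(-6) + k·(-1) + 3·4 = -12 - 1k
Set equal to 0: -1k = 12, so k = -12.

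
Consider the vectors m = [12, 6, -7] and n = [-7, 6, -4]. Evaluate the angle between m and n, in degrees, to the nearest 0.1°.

97.6

m · n = 12·(-7) + 6·6 + (-7)·(-4) = -84 + 36 + 28 = -20
|m|² = 144 + 36 + 49 = 229,  |m| = √229 ≈ 15.132746
|n|² = 49 + 36 + 16 = 101,  |n| = √101 ≈ 10.049876
cos θ = -20 / (15.132746 · 10.049876) ≈ -0.13151
θ = arccos(-0.13151) ≈ 97.6°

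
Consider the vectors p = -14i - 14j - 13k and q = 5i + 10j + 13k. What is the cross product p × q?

(-52, 117, -70)

i: (-14)·13 - (-13)·10 = -182 - (-130) = -52
j: (-13)·5 - (-14)·13 = -65 - (-182) = 117
k: (-14)·10 - (-14)·5 = -140 - (-70) = -70
p × q = (-52, 117, -70)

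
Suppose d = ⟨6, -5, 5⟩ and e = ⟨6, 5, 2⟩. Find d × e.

(-35, 18, 60)

i: (-5)·2 - 5·5 = -10 - 25 = -35
j: 5·6 - 6·2 = 30 - 12 = 18
k: 6·5 - (-5)·6 = 30 - (-30) = 60
d × e = (-35, 18, 60)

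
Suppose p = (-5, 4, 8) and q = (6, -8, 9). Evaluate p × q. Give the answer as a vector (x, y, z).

i: 4·9 - 8·(-8) = 36 - (-64) = 100
j: 8·6 - (-5)·9 = 48 - (-45) = 93
k: (-5)·(-8) - 4·6 = 40 - 24 = 16
p × q = (100, 93, 16)

(100, 93, 16)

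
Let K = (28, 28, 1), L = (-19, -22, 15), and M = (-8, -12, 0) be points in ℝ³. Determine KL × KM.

(610, -551, 80)

KL = (-47, -50, 14)
KM = (-36, -40, -1)
i: (-50)·(-1) - 14·(-40) = 50 - (-560) = 610
j: 14·(-36) - (-47)·(-1) = -504 - 47 = -551
k: (-47)·(-40) - (-50)·(-36) = 1880 - 1800 = 80
KL × KM = (610, -551, 80)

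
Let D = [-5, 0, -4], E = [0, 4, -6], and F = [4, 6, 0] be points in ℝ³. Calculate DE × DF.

(28, -38, -6)

DE = (5, 4, -2)
DF = (9, 6, 4)
i: 4·4 - (-2)·6 = 16 - (-12) = 28
j: (-2)·9 - 5·4 = -18 - 20 = -38
k: 5·6 - 4·9 = 30 - 36 = -6
DE × DF = (28, -38, -6)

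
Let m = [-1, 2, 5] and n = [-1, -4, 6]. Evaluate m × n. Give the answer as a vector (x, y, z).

i: 2·6 - 5·(-4) = 12 - (-20) = 32
j: 5·(-1) - (-1)·6 = -5 - (-6) = 1
k: (-1)·(-4) - 2·(-1) = 4 - (-2) = 6
m × n = (32, 1, 6)

(32, 1, 6)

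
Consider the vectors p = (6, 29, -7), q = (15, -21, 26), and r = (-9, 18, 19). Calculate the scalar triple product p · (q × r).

-20820

q × r:
i: (-21)·19 - 26·18 = -399 - 468 = -867
j: 26·(-9) - 15·19 = -234 - 285 = -519
k: 15·18 - (-21)·(-9) = 270 - 189 = 81
q × r = (-867, -519, 81)
p · (q × r) = 6·(-867) + 29·(-519) + (-7)·81 = -5202 - 15051 - 567 = -20820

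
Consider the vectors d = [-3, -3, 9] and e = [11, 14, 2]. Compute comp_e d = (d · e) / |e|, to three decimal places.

-3.181

d · e = (-3)·11 + (-3)·14 + 9·2 = -33 - 42 + 18 = -57
|e| = √(121 + 196 + 4) = √321 ≈ 17.9165
comp_e d = -57 / √321 ≈ -3.181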